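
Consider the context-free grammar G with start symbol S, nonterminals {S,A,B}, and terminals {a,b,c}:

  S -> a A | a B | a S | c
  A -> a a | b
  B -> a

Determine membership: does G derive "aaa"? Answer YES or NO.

Convert to CNF:
  S -> T0 A | T0 B | T0 S | c
  A -> T0 T0 | b
  B -> a
  T0 -> a

CYK table (by increasing span):
  cell(0,0) a: {B,T0}  orig:{B}
  cell(1,1) a: {B,T0}  orig:{B}
  cell(2,2) a: {B,T0}  orig:{B}
  cell(0,1) aa: {A,S}
  cell(1,2) aa: {A,S}
  cell(0,2) aaa: {S}

S ∈ T[0,2] ⇒ YES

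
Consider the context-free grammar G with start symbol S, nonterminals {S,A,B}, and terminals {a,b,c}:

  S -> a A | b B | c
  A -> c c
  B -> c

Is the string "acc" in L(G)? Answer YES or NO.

CNF form of G:
  S -> T1 A | T2 B | c
  A -> T0 T0
  B -> c
  T0 -> c
  T1 -> a
  T2 -> b

CYK fill:
  cell(0,0) a: {T1}  orig:{}
  cell(1,1) c: {B,S,T0}  orig:{B,S}
  cell(2,2) c: {B,S,T0}  orig:{B,S}
  cell(0,1) ac: ∅
  cell(1,2) cc: {A}
  cell(0,2) acc: {S}

S ∈ T[0,2] ⇒ YES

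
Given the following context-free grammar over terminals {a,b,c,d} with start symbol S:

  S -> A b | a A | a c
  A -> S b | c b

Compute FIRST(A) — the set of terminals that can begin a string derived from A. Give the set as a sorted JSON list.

FIRST iteration:
[1]
  A via A→c b: +{c}
  S via S→A b: +{c}
  S via S→a A: +{a}
  FIRST[S]={a,c}  FIRST[A]={c}
[2]
  A via A→S b: +{a}
  FIRST[S]={a,c}  FIRST[A]={a,c}
[3] (stable)
  FIRST[S]={a,c}  FIRST[A]={a,c}

FIRST(A) = ["a", "c"]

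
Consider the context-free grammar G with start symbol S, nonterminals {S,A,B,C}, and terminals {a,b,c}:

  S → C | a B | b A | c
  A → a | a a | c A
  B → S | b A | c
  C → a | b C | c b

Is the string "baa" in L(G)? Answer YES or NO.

CNF form of G:
  S -> T0 B | T1 T2 | T2 A | T2 C | a | c
  A -> T0 T0 | T1 A | a
  B -> T0 B | T1 T2 | T2 A | T2 C | a | c
  C -> T1 T2 | T2 C | a
  T0 -> a
  T1 -> c
  T2 -> b

Fill CYK table bottom-up:
  cell(0,0) b: {T2}  orig:{}
  cell(1,1) a: {A,B,C,S,T0}  orig:{A,B,C,S}
  cell(2,2) a: {A,B,C,S,T0}  orig:{A,B,C,S}
  cell(0,1) ba: {B,C,S}
  cell(1,2) aa: {A,B,S}
  cell(0,2) baa: {B,S}

S ∈ T[0,2] ⇒ YES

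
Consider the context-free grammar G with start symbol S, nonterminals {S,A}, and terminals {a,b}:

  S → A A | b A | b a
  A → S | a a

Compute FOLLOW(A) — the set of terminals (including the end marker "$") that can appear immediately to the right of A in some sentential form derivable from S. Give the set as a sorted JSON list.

FIRST sets, iterate to fixpoint:
round 1:
  A via A→a a: +{a}
  S via S→A A: +{a}
  S via S→b A: +{b}
  FIRST[S]={a,b}  FIRST[A]={a}
round 2:
  A via A→S: +{b}
  FIRST[S]={a,b}  FIRST[A]={a,b}
round 3: (no change)
  FIRST[S]={a,b}  FIRST[A]={a,b}

Compute FOLLOW by fixpoint:
seed FOLLOW(S) with $
[1]
  S→A A: FOLLOW(A) ⊇ FIRST(A) = {a,b}; new: +{a,b}
  S→A A: FOLLOW(A) ⊇ FOLLOW(S) ⊇ {$}; new: +{$}
  FOLLOW[S]={$}  FOLLOW[A]={$,a,b}
[2]
  A→S: FOLLOW(S) ⊇ FOLLOW(A) ⊇ {$,a,b}; new: +{a,b}
  FOLLOW[S]={$,a,b}  FOLLOW[A]={$,a,b}
[3] — fixpoint
  FOLLOW[S]={$,a,b}  FOLLOW[A]={$,a,b}

FOLLOW(A) = ["$", "a", "b"]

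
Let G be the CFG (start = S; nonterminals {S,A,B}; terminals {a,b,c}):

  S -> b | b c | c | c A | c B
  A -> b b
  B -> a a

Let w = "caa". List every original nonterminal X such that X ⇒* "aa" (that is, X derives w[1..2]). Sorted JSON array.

Convert to CNF:
  S -> T0 T2 | T2 A | T2 B | b | c
  A -> T0 T0
  B -> T1 T1
  T0 -> b
  T1 -> a
  T2 -> c

Fill CYK table bottom-up (cells [i..j] with 1 ≤ i ≤ j ≤ 2 only):
  cell(1,1) a: {T1}  orig:{}
  cell(2,2) a: {T1}  orig:{}
  cell(1,2) aa: {B}

Original NTs in T[1,2] deriving "aa": ["B"]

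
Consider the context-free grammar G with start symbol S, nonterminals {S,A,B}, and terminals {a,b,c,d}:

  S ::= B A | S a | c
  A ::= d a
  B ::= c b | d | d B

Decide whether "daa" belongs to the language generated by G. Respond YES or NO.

CNF form of G:
  S -> B A | S T1 | c
  A -> T0 T1
  B -> T0 B | T2 T3 | d
  T0 -> d
  T1 -> a
  T2 -> c
  T3 -> b

Fill CYK table bottom-up:
  [0..0]={B,T0}  "d"  orig:{B}
  [1..1]={T1}  "a"  orig:{}
  [2..2]={T1}  "a"  orig:{}
  [0..1]={A}  "da"
  [1..2]=∅  "aa"
  [0..2]=∅  "daa"

S ∉ T[0,2] ⇒ NO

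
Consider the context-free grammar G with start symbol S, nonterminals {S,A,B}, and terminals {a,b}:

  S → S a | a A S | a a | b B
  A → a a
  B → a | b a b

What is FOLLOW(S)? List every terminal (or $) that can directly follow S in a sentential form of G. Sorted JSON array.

FIRST sets, iterate to fixpoint:
pass 1:
  A via A→a a: +{a}
  B via B→a: +{a}
  B via B→b a b: +{b}
  S via S→a A S: +{a}
  S via S→b B: +{b}
  S: {a,b}  A: {a}  B: {a,b}
pass 2: — fixpoint
  S: {a,b}  A: {a}  B: {a,b}

FOLLOW iteration:
seed FOLLOW(S) with $
round 1:
  S→S a: FOLLOW(S) ⊇ FIRST(a) = {a}; new: +{a}
  S→a A S: FOLLOW(A) ⊇ FIRST(S) = {a,b}; new: +{a,b}
  S→b B: FOLLOW(B) ⊇ FOLLOW(S) ⊇ {$,a}; new: +{$,a}
  S: {$,a}  A: {a,b}  B: {$,a}
round 2: done
  S: {$,a}  A: {a,b}  B: {$,a}

FOLLOW(S) = ["$", "a"]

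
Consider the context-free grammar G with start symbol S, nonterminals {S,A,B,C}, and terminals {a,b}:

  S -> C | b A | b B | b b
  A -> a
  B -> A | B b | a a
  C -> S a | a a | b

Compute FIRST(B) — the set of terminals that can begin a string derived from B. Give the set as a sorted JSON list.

FIRST sets, iterate to fixpoint:
[1]
  A via A→a: +{a}
  B via B→A: +{a}
  C via C→a a: +{a}
  C via C→b: +{b}
  S via S→C: +{a,b}
  S: {a,b}  A: {a}  B: {a}  C: {a,b}
[2] — fixpoint
  S: {a,b}  A: {a}  B: {a}  C: {a,b}

FIRST(B) = ["a"]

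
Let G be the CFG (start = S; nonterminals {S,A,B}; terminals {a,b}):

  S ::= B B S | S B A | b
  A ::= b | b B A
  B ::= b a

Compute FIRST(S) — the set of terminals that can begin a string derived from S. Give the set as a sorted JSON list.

FIRST iteration:
[1]
  A via A→b: +{b}
  B via B→b a: +{b}
  S via S→B B S: +{b}
  FIRST(S)={b}  FIRST(A)={b}  FIRST(B)={b}
[2] (stable)
  FIRST(S)={b}  FIRST(A)={b}  FIRST(B)={b}

FIRST(S) = ["b"]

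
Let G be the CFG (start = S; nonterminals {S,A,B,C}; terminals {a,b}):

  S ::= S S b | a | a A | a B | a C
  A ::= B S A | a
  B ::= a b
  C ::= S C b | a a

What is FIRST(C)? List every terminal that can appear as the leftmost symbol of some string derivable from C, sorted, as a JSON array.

FIRST sets, iterate to fixpoint:
[1]
  A via A→a: +{a}
  B via B→a b: +{a}
  C via C→a a: +{a}
  S via S→a: +{a}
  FIRST(S)={a}  FIRST(A)={a}  FIRST(B)={a}  FIRST(C)={a}
[2] (no change)
  FIRST(S)={a}  FIRST(A)={a}  FIRST(B)={a}  FIRST(C)={a}

FIRST(C) = ["a"]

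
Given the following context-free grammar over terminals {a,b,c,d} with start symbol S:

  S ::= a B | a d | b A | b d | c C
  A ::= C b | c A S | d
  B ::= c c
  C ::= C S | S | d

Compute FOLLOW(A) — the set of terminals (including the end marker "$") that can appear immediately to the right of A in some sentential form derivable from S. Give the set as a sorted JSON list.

Compute FIRST by fixpoint:
[1]
  A via A→c A S: +{c}
  A via A→d: +{d}
  B via B→c c: +{c}
  C via C→d: +{d}
  S via S→a B: +{a}
  S via S→b A: +{b}
  S via S→c C: +{c}
  FIRST(S)={a,b,c}  FIRST(A)={c,d}  FIRST(B)={c}  FIRST(C)={d}
[2]
  C via C→S: +{a,b,c}
  FIRST(S)={a,b,c}  FIRST(A)={c,d}  FIRST(B)={c}  FIRST(C)={a,b,c,d}
[3]
  A via A→C b: +{a,b}
  FIRST(S)={a,b,c}  FIRST(A)={a,b,c,d}  FIRST(B)={c}  FIRST(C)={a,b,c,d}
[4] — fixpoint
  FIRST(S)={a,b,c}  FIRST(A)={a,b,c,d}  FIRST(B)={c}  FIRST(C)={a,b,c,d}

FOLLOW sets:
initialize: $ ∈ FOLLOW(S)
pass 1:
  A→C b: FOLLOW(C) ⊇ FIRST(b) = {b}; new: +{b}
  A→c A S: FOLLOW(A) ⊇ FIRST(S) = {a,b,c}; new: +{a,b,c}
  A→c A S: FOLLOW(S) ⊇ FOLLOW(A) ⊇ {a,b,c}; new: +{a,b,c}
  C→C S: FOLLOW(C) ⊇ FIRST(S) = {a,b,c}; new: +{a,c}
  S→a B: FOLLOW(B) ⊇ FOLLOW(S) ⊇ {$,a,b,c}; new: +{$,a,b,c}
  S→b A: FOLLOW(A) ⊇ FOLLOW(S) ⊇ {$,a,b,c}; new: +{$}
  S→c C: FOLLOW(C) ⊇ FOLLOW(S) ⊇ {$,a,b,c}; new: +{$}
  FOLLOW(S)={$,a,b,c}  FOLLOW(A)={$,a,b,c}  FOLLOW(B)={$,a,b,c}  FOLLOW(C)={$,a,b,c}
pass 2: — fixpoint
  FOLLOW(S)={$,a,b,c}  FOLLOW(A)={$,a,b,c}  FOLLOW(B)={$,a,b,c}  FOLLOW(C)={$,a,b,c}

FOLLOW(A) = ["$", "a", "b", "c"]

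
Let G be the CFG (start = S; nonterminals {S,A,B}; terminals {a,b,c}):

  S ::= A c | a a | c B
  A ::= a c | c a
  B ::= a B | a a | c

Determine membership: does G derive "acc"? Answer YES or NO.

Convert to CNF:
  S -> A T1 | T0 T0 | T1 B
  A -> T0 T1 | T1 T0
  B -> T0 B | T0 T0 | c
  T0 -> a
  T1 -> c

Fill CYK table bottom-up:
  [0..0]={T0}  "a"  orig:{}
  [1..1]={B,T1}  "c"  orig:{B}
  [2..2]={B,T1}  "c"  orig:{B}
  [0..1]={A,B}  "ac"
  [1..2]={S}  "cc"
  [0..2]={S}  "acc"

S ∈ T[0,2] ⇒ YES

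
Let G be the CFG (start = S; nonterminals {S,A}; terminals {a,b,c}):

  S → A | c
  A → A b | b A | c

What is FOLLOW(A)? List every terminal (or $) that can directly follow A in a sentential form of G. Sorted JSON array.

FIRST sets, iterate to fixpoint:
pass 1:
  A via A→b A: +{b}
  A via A→c: +{c}
  S via S→A: +{b,c}
  FIRST(S)={b,c}  FIRST(A)={b,c}
pass 2: done
  FIRST(S)={b,c}  FIRST(A)={b,c}

FOLLOW iteration:
seed FOLLOW(S) with $
pass 1:
  A→A b: FOLLOW(A) ⊇ FIRST(b) = {b}; new: +{b}
  S→A: FOLLOW(A) ⊇ FOLLOW(S) ⊇ {$}; new: +{$}
  S: {$}  A: {$,b}
pass 2: (no change)
  S: {$}  A: {$,b}

FOLLOW(A) = ["$", "b"]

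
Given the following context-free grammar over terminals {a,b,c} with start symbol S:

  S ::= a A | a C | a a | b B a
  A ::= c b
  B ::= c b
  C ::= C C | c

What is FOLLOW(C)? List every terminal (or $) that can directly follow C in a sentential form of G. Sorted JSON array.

Compute FIRST by fixpoint:
round 1:
  A via A→c b: +{c}
  B via B→c b: +{c}
  C via C→c: +{c}
  S via S→a A: +{a}
  S via S→b B a: +{b}
  FIRST[S]={a,b}  FIRST[A]={c}  FIRST[B]={c}  FIRST[C]={c}
round 2: done
  FIRST[S]={a,b}  FIRST[A]={c}  FIRST[B]={c}  FIRST[C]={c}

FOLLOW iteration:
seed FOLLOW(S) with $
[1]
  C→C C: FOLLOW(C) ⊇ FIRST(C) = {c}; new: +{c}
  S→a A: FOLLOW(A) ⊇ FOLLOW(S) ⊇ {$}; new: +{$}
  S→a C: FOLLOW(C) ⊇ FOLLOW(S) ⊇ {$}; new: +{$}
  S→b B a: FOLLOW(B) ⊇ FIRST(a) = {a}; new: +{a}
  FOLLOW(S)={$}  FOLLOW(A)={$}  FOLLOW(B)={a}  FOLLOW(C)={$,c}
[2] done
  FOLLOW(S)={$}  FOLLOW(A)={$}  FOLLOW(B)={a}  FOLLOW(C)={$,c}

FOLLOW(C) = ["$", "c"]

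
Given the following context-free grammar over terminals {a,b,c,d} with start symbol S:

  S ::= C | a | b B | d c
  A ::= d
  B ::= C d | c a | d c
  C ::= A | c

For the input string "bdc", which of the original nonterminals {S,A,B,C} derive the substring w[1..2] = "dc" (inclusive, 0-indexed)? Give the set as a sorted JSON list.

CNF form of G:
  S -> T0 T1 | T3 B | a | c | d
  A -> d
  B -> C T0 | T0 T1 | T1 T2
  C -> c | d
  T0 -> d
  T1 -> c
  T2 -> a
  T3 -> b

CYK table (by increasing span) — only the sub-triangle for w[1..2]:
  T[1,1] 'd' = {A,C,S,T0}  orig:{A,C,S}
  T[2,2] 'c' = {C,S,T1}  orig:{C,S}
  T[1,2] 'dc' = {B,S}

Original NTs in T[1,2] deriving "dc": ["B", "S"]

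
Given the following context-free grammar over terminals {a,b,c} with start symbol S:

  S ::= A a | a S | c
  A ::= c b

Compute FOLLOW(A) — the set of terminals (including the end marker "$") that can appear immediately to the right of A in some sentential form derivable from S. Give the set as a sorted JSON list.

FIRST iteration:
pass 1:
  A via A→c b: +{c}
  S via S→A a: +{c}
  S via S→a S: +{a}
  FIRST(S)={a,c}  FIRST(A)={c}
pass 2: — fixpoint
  FIRST(S)={a,c}  FIRST(A)={c}

Compute FOLLOW by fixpoint:
seed FOLLOW(S) with $
round 1:
  S→A a: FOLLOW(A) ⊇ FIRST(a) = {a}; new: +{a}
  S: {$}  A: {a}
round 2: (no change)
  S: {$}  A: {a}

FOLLOW(A) = ["a"]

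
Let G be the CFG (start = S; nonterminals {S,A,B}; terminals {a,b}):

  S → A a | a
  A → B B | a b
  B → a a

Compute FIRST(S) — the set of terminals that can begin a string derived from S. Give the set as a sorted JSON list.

FIRST sets, iterate to fixpoint:
round 1:
  A via A→a b: +{a}
  B via B→a a: +{a}
  S via S→A a: +{a}
  FIRST[S]={a}  FIRST[A]={a}  FIRST[B]={a}
round 2: (stable)
  FIRST[S]={a}  FIRST[A]={a}  FIRST[B]={a}

FIRST(S) = ["a"]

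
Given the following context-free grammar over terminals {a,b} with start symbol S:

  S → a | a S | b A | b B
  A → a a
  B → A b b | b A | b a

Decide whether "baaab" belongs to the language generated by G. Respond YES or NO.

Convert to CNF:
  S -> T0 S | T1 A | T1 B | a
  A -> T0 T0
  B -> A X2 | T1 A | T1 T0
  T0 -> a
  T1 -> b
  X2 -> T1 T1

CYK fill:
  cell(0,0) b: {T1}  orig:{}
  cell(1,1) a: {S,T0}  orig:{S}
  cell(2,2) a: {S,T0}  orig:{S}
  cell(3,3) a: {S,T0}  orig:{S}
  cell(4,4) b: {T1}  orig:{}
  cell(0,1) ba: {B}
  cell(1,2) aa: {A,S}
  cell(2,3) aa: {A,S}
  cell(3,4) ab: ∅
  cell(0,2) baa: {B,S}
  cell(1,3) aaa: {S}
  cell(2,4) aab: ∅
  cell(0,3) baaa: ∅
  cell(1,4) aaab: ∅
  cell(0,4) baaab: ∅

S ∉ T[0,4] ⇒ NO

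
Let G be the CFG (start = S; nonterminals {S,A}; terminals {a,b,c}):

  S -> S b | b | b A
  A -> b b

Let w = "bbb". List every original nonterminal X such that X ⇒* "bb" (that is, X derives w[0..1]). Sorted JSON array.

Convert to CNF:
  S -> S T0 | T0 A | b
  A -> T0 T0
  T0 -> b

Fill CYK table bottom-up, restricted to cells inside w[0..1]:
  T[0,0] 'b' = {S,T0}  orig:{S}
  T[1,1] 'b' = {S,T0}  orig:{S}
  T[0,1] 'bb' = {A,S}

Original NTs in T[0,1] deriving "bb": ["A", "S"]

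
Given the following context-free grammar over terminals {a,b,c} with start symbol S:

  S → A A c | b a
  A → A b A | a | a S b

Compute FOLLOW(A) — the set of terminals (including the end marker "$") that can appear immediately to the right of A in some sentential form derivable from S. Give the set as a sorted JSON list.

FIRST iteration:
pass 1:
  A via A→a: +{a}
  S via S→A A c: +{a}
  S via S→b a: +{b}
  FIRST[S]={a,b}  FIRST[A]={a}
pass 2: (no change)
  FIRST[S]={a,b}  FIRST[A]={a}

FOLLOW sets:
FOLLOW(S) := {$}
pass 1:
  A→A b A: FOLLOW(A) ⊇ FIRST(b) = {b}; new: +{b}
  A→a S b: FOLLOW(S) ⊇ FIRST(b) = {b}; new: +{b}
  S→A A c: FOLLOW(A) ⊇ FIRST(A) = {a}; new: +{a}
  S→A A c: FOLLOW(A) ⊇ FIRST(c) = {c}; new: +{c}
  S: {$,b}  A: {a,b,c}
pass 2: (stable)
  S: {$,b}  A: {a,b,c}

FOLLOW(A) = ["a", "b", "c"]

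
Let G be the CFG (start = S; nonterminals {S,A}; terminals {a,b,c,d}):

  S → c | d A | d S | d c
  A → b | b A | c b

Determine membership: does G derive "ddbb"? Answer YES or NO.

CNF form of G:
  S -> T2 A | T2 S | T2 T1 | c
  A -> T0 A | T1 T0 | b
  T0 -> b
  T1 -> c
  T2 -> d

CYK fill:
  T[0,0] 'd' = {T2}  orig:{}
  T[1,1] 'd' = {T2}  orig:{}
  T[2,2] 'b' = {A,T0}  orig:{A}
  T[3,3] 'b' = {A,T0}  orig:{A}
  T[0,1] 'dd' = ∅
  T[1,2] 'db' = {S}
  T[2,3] 'bb' = {A}
  T[0,2] 'ddb' = {S}
  T[1,3] 'dbb' = {S}
  T[0,3] 'ddbb' = {S}

S ∈ T[0,3] ⇒ YES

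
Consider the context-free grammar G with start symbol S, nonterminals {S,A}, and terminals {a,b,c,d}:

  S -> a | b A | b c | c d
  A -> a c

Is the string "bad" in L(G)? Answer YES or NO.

CNF form of G:
  S -> T1 T3 | T2 A | T2 T1 | a
  A -> T0 T1
  T0 -> a
  T1 -> c
  T2 -> b
  T3 -> d

CYK fill:
  [0..0]={T2}  "b"  orig:{}
  [1..1]={S,T0}  "a"  orig:{S}
  [2..2]={T3}  "d"  orig:{}
  [0..1]=∅  "ba"
  [1..2]=∅  "ad"
  [0..2]=∅  "bad"

S ∉ T[0,2] ⇒ NO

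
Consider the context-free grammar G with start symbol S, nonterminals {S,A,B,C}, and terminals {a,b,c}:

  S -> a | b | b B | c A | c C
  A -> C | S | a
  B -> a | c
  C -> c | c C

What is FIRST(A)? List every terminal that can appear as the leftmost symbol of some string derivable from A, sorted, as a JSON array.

Compute FIRST by fixpoint:
[1]
  A via A→a: +{a}
  B via B→a: +{a}
  B via B→c: +{c}
  C via C→c: +{c}
  S via S→a: +{a}
  S via S→b: +{b}
  S via S→c A: +{c}
  FIRST[S]={a,b,c}  FIRST[A]={a}  FIRST[B]={a,c}  FIRST[C]={c}
[2]
  A via A→C: +{c}
  A via A→S: +{b}
  FIRST[S]={a,b,c}  FIRST[A]={a,b,c}  FIRST[B]={a,c}  FIRST[C]={c}
[3] — fixpoint
  FIRST[S]={a,b,c}  FIRST[A]={a,b,c}  FIRST[B]={a,c}  FIRST[C]={c}

FIRST(A) = ["a", "b", "c"]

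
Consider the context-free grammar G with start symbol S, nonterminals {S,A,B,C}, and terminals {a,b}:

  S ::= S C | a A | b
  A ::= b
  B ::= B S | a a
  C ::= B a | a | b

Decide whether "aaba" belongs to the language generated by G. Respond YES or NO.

CNF form of G:
  S -> S C | T0 A | b
  A -> b
  B -> B S | T0 T0
  C -> B T0 | a | b
  T0 -> a

Fill CYK table bottom-up:
  [0..0]={C,T0}  "a"  orig:{C}
  [1..1]={C,T0}  "a"  orig:{C}
  [2..2]={A,C,S}  "b"
  [3..3]={C,T0}  "a"  orig:{C}
  [0..1]={B}  "aa"
  [1..2]={S}  "ab"
  [2..3]={S}  "ba"
  [0..2]={B}  "aab"
  [1..3]={S}  "aba"
  [0..3]={B,C}  "aaba"

S ∉ T[0,3] ⇒ NO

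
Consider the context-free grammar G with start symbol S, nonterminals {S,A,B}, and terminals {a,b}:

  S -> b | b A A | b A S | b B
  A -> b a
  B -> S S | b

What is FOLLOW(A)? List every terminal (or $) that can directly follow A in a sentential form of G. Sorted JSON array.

FIRST sets, iterate to fixpoint:
iter 1:
  A via A→b a: +{b}
  B via B→b: +{b}
  S via S→b: +{b}
  S: {b}  A: {b}  B: {b}
iter 2: (stable)
  S: {b}  A: {b}  B: {b}

Compute FOLLOW by fixpoint:
seed FOLLOW(S) with $
iter 1:
  B→S S: FOLLOW(S) ⊇ FIRST(S) = {b}; new: +{b}
  S→b A A: FOLLOW(A) ⊇ FIRST(A) = {b}; new: +{b}
  S→b A A: FOLLOW(A) ⊇ FOLLOW(S) ⊇ {$,b}; new: +{$}
  S→b B: FOLLOW(B) ⊇ FOLLOW(S) ⊇ {$,b}; new: +{$,b}
  FOLLOW(S)={$,b}  FOLLOW(A)={$,b}  FOLLOW(B)={$,b}
iter 2: done
  FOLLOW(S)={$,b}  FOLLOW(A)={$,b}  FOLLOW(B)={$,b}

FOLLOW(A) = ["$", "b"]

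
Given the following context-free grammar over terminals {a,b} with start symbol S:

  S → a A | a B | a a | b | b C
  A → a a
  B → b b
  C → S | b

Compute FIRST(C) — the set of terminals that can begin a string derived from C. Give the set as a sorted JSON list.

FIRST sets, iterate to fixpoint:
[1]
  A via A→a a: +{a}
  B via B→b b: +{b}
  C via C→b: +{b}
  S via S→a A: +{a}
  S via S→b: +{b}
  FIRST(S)={a,b}  FIRST(A)={a}  FIRST(B)={b}  FIRST(C)={b}
[2]
  C via C→S: +{a}
  FIRST(S)={a,b}  FIRST(A)={a}  FIRST(B)={b}  FIRST(C)={a,b}
[3] done
  FIRST(S)={a,b}  FIRST(A)={a}  FIRST(B)={b}  FIRST(C)={a,b}

FIRST(C) = ["a", "b"]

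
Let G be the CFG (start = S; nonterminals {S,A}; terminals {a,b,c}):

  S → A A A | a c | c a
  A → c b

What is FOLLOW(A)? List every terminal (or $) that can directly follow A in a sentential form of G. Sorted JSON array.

FIRST sets, iterate to fixpoint:
pass 1:
  A via A→c b: +{c}
  S via S→A A A: +{c}
  S via S→a c: +{a}
  FIRST[S]={a,c}  FIRST[A]={c}
pass 2: (stable)
  FIRST[S]={a,c}  FIRST[A]={c}

Compute FOLLOW by fixpoint:
initialize: $ ∈ FOLLOW(S)
pass 1:
  S→A A A: FOLLOW(A) ⊇ FIRST(A) = {c}; new: +{c}
  S→A A A: FOLLOW(A) ⊇ FOLLOW(S) ⊇ {$}; new: +{$}
  S: {$}  A: {$,c}
pass 2: (no change)
  S: {$}  A: {$,c}

FOLLOW(A) = ["$", "c"]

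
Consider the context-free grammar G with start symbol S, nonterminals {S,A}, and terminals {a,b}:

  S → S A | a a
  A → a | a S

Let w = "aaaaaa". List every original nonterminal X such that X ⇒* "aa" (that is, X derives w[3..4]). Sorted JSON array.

Convert to CNF:
  S -> S A | T0 T0
  A -> T0 S | a
  T0 -> a

CYK fill — only the sub-triangle for w[3..4]:
  T[3,3] 'a' = {A,T0}  orig:{A}
  T[4,4] 'a' = {A,T0}  orig:{A}
  T[3,4] 'aa' = {S}

Original NTs in T[3,4] deriving "aa": ["S"]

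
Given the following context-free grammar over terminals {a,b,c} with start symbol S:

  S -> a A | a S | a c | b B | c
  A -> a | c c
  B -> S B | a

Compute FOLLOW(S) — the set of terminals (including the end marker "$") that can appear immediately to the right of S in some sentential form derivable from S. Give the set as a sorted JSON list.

FIRST sets, iterate to fixpoint:
iter 1:
  A via A→a: +{a}
  A via A→c c: +{c}
  B via B→a: +{a}
  S via S→a A: +{a}
  S via S→b B: +{b}
  S via S→c: +{c}
  FIRST(S)={a,b,c}  FIRST(A)={a,c}  FIRST(B)={a}
iter 2:
  B via B→S B: +{b,c}
  FIRST(S)={a,b,c}  FIRST(A)={a,c}  FIRST(B)={a,b,c}
iter 3: — fixpoint
  FIRST(S)={a,b,c}  FIRST(A)={a,c}  FIRST(B)={a,b,c}

FOLLOW iteration:
FOLLOW(S) := {$}
round 1:
  B→S B: FOLLOW(S) ⊇ FIRST(B) = {a,b,c}; new: +{a,b,c}
  S→a A: FOLLOW(A) ⊇ FOLLOW(S) ⊇ {$,a,b,c}; new: +{$,a,b,c}
  S→b B: FOLLOW(B) ⊇ FOLLOW(S) ⊇ {$,a,b,c}; new: +{$,a,b,c}
  FOLLOW(S)={$,a,b,c}  FOLLOW(A)={$,a,b,c}  FOLLOW(B)={$,a,b,c}
round 2: (no change)
  FOLLOW(S)={$,a,b,c}  FOLLOW(A)={$,a,b,c}  FOLLOW(B)={$,a,b,c}

FOLLOW(S) = ["$", "a", "b", "c"]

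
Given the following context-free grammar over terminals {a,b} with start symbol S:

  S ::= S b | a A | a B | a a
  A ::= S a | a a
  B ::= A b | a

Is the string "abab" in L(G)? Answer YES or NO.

Convert to CNF:
  S -> S T1 | T0 A | T0 B | T0 T0
  A -> S T0 | T0 T0
  B -> A T1 | a
  T0 -> a
  T1 -> b

CYK table (by increasing span):
  T[0,0] 'a' = {B,T0}  orig:{B}
  T[1,1] 'b' = {T1}  orig:{}
  T[2,2] 'a' = {B,T0}  orig:{B}
  T[3,3] 'b' = {T1}  orig:{}
  T[0,1] 'ab' = ∅
  T[1,2] 'ba' = ∅
  T[2,3] 'ab' = ∅
  T[0,2] 'aba' = ∅
  T[1,3] 'bab' = ∅
  T[0,3] 'abab' = ∅

S ∉ T[0,3] ⇒ NO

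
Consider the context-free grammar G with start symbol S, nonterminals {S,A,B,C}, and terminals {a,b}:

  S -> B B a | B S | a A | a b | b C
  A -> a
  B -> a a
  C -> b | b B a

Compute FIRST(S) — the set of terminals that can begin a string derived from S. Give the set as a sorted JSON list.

FIRST sets, iterate to fixpoint:
pass 1:
  A via A→a: +{a}
  B via B→a a: +{a}
  C via C→b: +{b}
  S via S→B B a: +{a}
  S via S→b C: +{b}
  S: {a,b}  A: {a}  B: {a}  C: {b}
pass 2: — fixpoint
  S: {a,b}  A: {a}  B: {a}  C: {b}

FIRST(S) = ["a", "b"]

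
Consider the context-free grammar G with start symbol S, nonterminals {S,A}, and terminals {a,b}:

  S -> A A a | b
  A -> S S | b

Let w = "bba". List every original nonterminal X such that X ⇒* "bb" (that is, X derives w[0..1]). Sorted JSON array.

CNF form of G:
  S -> A X1 | b
  A -> S S | b
  T0 -> a
  X1 -> A T0

Fill CYK table bottom-up, restricted to cells inside w[0..1]:
  cell(0,0) b: {A,S}
  cell(1,1) b: {A,S}
  cell(0,1) bb: {A}

Original NTs in T[0,1] deriving "bb": ["A"]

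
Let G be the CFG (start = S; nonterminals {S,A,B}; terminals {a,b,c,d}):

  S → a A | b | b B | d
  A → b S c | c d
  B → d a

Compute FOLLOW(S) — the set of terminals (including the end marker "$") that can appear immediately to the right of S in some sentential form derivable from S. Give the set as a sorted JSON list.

Compute FIRST by fixpoint:
iter 1:
  A via A→b S c: +{b}
  A via A→c d: +{c}
  B via B→d a: +{d}
  S via S→a A: +{a}
  S via S→b: +{b}
  S via S→d: +{d}
  FIRST[S]={a,b,d}  FIRST[A]={b,c}  FIRST[B]={d}
iter 2: — fixpoint
  FIRST[S]={a,b,d}  FIRST[A]={b,c}  FIRST[B]={d}

FOLLOW sets:
FOLLOW(S) := {$}
[1]
  A→b S c: FOLLOW(S) ⊇ FIRST(c) = {c}; new: +{c}
  S→a A: FOLLOW(A) ⊇ FOLLOW(S) ⊇ {$,c}; new: +{$,c}
  S→b B: FOLLOW(B) ⊇ FOLLOW(S) ⊇ {$,c}; new: +{$,c}
  FOLLOW(S)={$,c}  FOLLOW(A)={$,c}  FOLLOW(B)={$,c}
[2] — fixpoint
  FOLLOW(S)={$,c}  FOLLOW(A)={$,c}  FOLLOW(B)={$,c}

FOLLOW(S) = ["$", "c"]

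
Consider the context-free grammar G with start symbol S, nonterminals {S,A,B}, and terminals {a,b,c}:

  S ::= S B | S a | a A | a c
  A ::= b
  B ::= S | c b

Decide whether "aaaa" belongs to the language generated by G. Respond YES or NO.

Convert to CNF:
  S -> S B | S T0 | T0 A | T0 T1
  A -> b
  B -> S B | S T0 | T0 A | T0 T1 | T1 T2
  T0 -> a
  T1 -> c
  T2 -> b

CYK table (by increasing span):
  T[0,0] 'a' = {T0}  orig:{}
  T[1,1] 'a' = {T0}  orig:{}
  T[2,2] 'a' = {T0}  orig:{}
  T[3,3] 'a' = {T0}  orig:{}
  T[0,1] 'aa' = ∅
  T[1,2] 'aa' = ∅
  T[2,3] 'aa' = ∅
  T[0,2] 'aaa' = ∅
  T[1,3] 'aaa' = ∅
  T[0,3] 'aaaa' = ∅

S ∉ T[0,3] ⇒ NO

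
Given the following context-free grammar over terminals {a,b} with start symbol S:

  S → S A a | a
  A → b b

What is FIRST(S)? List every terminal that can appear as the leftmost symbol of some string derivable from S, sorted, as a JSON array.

FIRST iteration:
[1]
  A via A→b b: +{b}
  S via S→a: +{a}
  FIRST(S)={a}  FIRST(A)={b}
[2] (no change)
  FIRST(S)={a}  FIRST(A)={b}

FIRST(S) = ["a"]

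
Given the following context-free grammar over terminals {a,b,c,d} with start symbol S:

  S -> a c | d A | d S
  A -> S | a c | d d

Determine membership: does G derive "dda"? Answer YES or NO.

CNF form of G:
  S -> T0 T1 | T2 A | T2 S
  A -> T0 T1 | T2 A | T2 S | T2 T2
  T0 -> a
  T1 -> c
  T2 -> d

Fill CYK table bottom-up:
  T[0,0] 'd' = {T2}  orig:{}
  T[1,1] 'd' = {T2}  orig:{}
  T[2,2] 'a' = {T0}  orig:{}
  T[0,1] 'dd' = {A}
  T[1,2] 'da' = ∅
  T[0,2] 'dda' = ∅

S ∉ T[0,2] ⇒ NO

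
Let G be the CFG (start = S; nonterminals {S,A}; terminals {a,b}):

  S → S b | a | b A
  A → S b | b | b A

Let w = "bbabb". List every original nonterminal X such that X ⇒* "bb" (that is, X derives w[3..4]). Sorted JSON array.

CNF form of G:
  S -> S T0 | T0 A | a
  A -> S T0 | T0 A | b
  T0 -> b

Fill CYK table bottom-up — only the sub-triangle for w[3..4]:
  T[3,3] 'b' = {A,T0}  orig:{A}
  T[4,4] 'b' = {A,T0}  orig:{A}
  T[3,4] 'bb' = {A,S}

Original NTs in T[3,4] deriving "bb": ["A", "S"]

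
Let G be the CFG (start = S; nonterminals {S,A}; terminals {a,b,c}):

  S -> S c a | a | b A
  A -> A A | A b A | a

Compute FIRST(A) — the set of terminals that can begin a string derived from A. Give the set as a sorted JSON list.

Compute FIRST by fixpoint:
[1]
  A via A→a: +{a}
  S via S→a: +{a}
  S via S→b A: +{b}
  S: {a,b}  A: {a}
[2] — fixpoint
  S: {a,b}  A: {a}

FIRST(A) = ["a"]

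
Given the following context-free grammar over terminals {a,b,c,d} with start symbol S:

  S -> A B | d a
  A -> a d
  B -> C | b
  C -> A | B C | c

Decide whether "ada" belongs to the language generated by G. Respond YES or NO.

Convert to CNF:
  S -> A B | T1 T0
  A -> T0 T1
  B -> B C | T0 T1 | b | c
  C -> B C | T0 T1 | c
  T0 -> a
  T1 -> d

CYK fill:
  cell(0,0) a: {T0}  orig:{}
  cell(1,1) d: {T1}  orig:{}
  cell(2,2) a: {T0}  orig:{}
  cell(0,1) ad: {A,B,C}
  cell(1,2) da: {S}
  cell(0,2) ada: ∅

S ∉ T[0,2] ⇒ NO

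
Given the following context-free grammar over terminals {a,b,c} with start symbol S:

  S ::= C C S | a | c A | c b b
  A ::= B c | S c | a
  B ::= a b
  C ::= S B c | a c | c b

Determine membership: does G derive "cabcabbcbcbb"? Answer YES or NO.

Convert to CNF:
  S -> C X4 | T0 A | T0 X5 | a
  A -> B T0 | S T0 | a
  B -> T1 T2
  C -> S X3 | T0 T2 | T1 T0
  T0 -> c
  T1 -> a
  T2 -> b
  X3 -> B T0
  X4 -> C S
  X5 -> T2 T2

CYK fill:
  cell(0,0) c: {T0}  orig:{}
  cell(1,1) a: {A,S,T1}  orig:{A,S}
  cell(2,2) b: {T2}  orig:{}
  cell(3,3) c: {T0}  orig:{}
  cell(4,4) a: {A,S,T1}  orig:{A,S}
  cell(5,5) b: {T2}  orig:{}
  cell(6,6) b: {T2}  orig:{}
  cell(7,7) c: {T0}  orig:{}
  cell(8,8) b: {T2}  orig:{}
  cell(9,9) c: {T0}  orig:{}
  cell(10,10) b: {T2}  orig:{}
  cell(11,11) b: {T2}  orig:{}
  cell(0,1) ca: {S}
  cell(1,2) ab: {B}
  cell(2,3) bc: ∅
  cell(3,4) ca: {S}
  cell(4,5) ab: {B}
  cell(5,6) bb: {X5}  orig:{}
  cell(6,7) bc: ∅
  cell(7,8) cb: {C}
  cell(8,9) bc: ∅
  cell(9,10) cb: {C}
  cell(10,11) bb: {X5}  orig:{}
  cell(0,2) cab: ∅
  cell(1,3) abc: {A,X3}  orig:{A}
  cell(2,4) bca: ∅
  cell(3,5) cab: ∅
  cell(4,6) abb: ∅
  cell(5,7) bbc: ∅
  cell(6,8) bcb: ∅
  cell(7,9) cbc: ∅
  cell(8,10) bcb: ∅
  cell(9,11) cbb: {S}
  cell(0,3) cabc: {S}
  cell(1,4) abca: ∅
  cell(2,5) bcab: ∅
  cell(3,6) cabb: ∅
  cell(4,7) abbc: ∅
  cell(5,8) bbcb: ∅
  cell(6,9) bcbc: ∅
  cell(7,10) cbcb: ∅
  cell(8,11) bcbb: ∅
  cell(0,4) cabca: ∅
  cell(1,5) abcab: ∅
  cell(2,6) bcabb: ∅
  cell(3,7) cabbc: ∅
  cell(4,8) abbcb: ∅
  cell(5,9) bbcbc: ∅
  cell(6,10) bcbcb: ∅
  cell(7,11) cbcbb: {X4}  orig:{}
  cell(0,5) cabcab: ∅
  cell(1,6) abcabb: ∅
  cell(2,7) bcabbc: ∅
  cell(3,8) cabbcb: ∅
  cell(4,9) abbcbc: ∅
  cell(5,10) bbcbcb: ∅
  cell(6,11) bcbcbb: ∅
  cell(0,6) cabcabb: ∅
  cell(1,7) abcabbc: ∅
  cell(2,8) bcabbcb: ∅
  cell(3,9) cabbcbc: ∅
  cell(4,10) abbcbcb: ∅
  cell(5,11) bbcbcbb: ∅
  cell(0,7) cabcabbc: ∅
  cell(1,8) abcabbcb: ∅
  cell(2,9) bcabbcbc: ∅
  cell(3,10) cabbcbcb: ∅
  cell(4,11) abbcbcbb: ∅
  cell(0,8) cabcabbcb: ∅
  cell(1,9) abcabbcbc: ∅
  cell(2,10) bcabbcbcb: ∅
  cell(3,11) cabbcbcbb: ∅
  cell(0,9) cabcabbcbc: ∅
  cell(1,10) abcabbcbcb: ∅
  cell(2,11) bcabbcbcbb: ∅
  cell(0,10) cabcabbcbcb: ∅
  cell(1,11) abcabbcbcbb: ∅
  cell(0,11) cabcabbcbcbb: ∅

S ∉ T[0,11] ⇒ NO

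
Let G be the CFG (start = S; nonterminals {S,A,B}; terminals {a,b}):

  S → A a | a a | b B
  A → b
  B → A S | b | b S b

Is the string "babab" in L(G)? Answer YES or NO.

Convert to CNF:
  S -> A T1 | T0 B | T1 T1
  A -> b
  B -> A S | T0 X2 | b
  T0 -> b
  T1 -> a
  X2 -> S T0

CYK fill:
  cell(0,0) b: {A,B,T0}  orig:{A,B}
  cell(1,1) a: {T1}  orig:{}
  cell(2,2) b: {A,B,T0}  orig:{A,B}
  cell(3,3) a: {T1}  orig:{}
  cell(4,4) b: {A,B,T0}  orig:{A,B}
  cell(0,1) ba: {S}
  cell(1,2) ab: ∅
  cell(2,3) ba: {S}
  cell(3,4) ab: ∅
  cell(0,2) bab: {X2}  orig:{}
  cell(1,3) aba: ∅
  cell(2,4) bab: {X2}  orig:{}
  cell(0,3) baba: ∅
  cell(1,4) abab: ∅
  cell(0,4) babab: ∅

S ∉ T[0,4] ⇒ NO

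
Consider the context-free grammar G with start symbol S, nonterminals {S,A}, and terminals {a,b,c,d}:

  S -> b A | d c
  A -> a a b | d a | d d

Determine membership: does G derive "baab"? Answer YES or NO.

Convert to CNF:
  S -> T1 A | T2 T3
  A -> T0 X4 | T2 T0 | T2 T2
  T0 -> a
  T1 -> b
  T2 -> d
  T3 -> c
  X4 -> T0 T1

CYK fill:
  [0..0]={T1}  "b"  orig:{}
  [1..1]={T0}  "a"  orig:{}
  [2..2]={T0}  "a"  orig:{}
  [3..3]={T1}  "b"  orig:{}
  [0..1]=∅  "ba"
  [1..2]=∅  "aa"
  [2..3]={X4}  "ab"  orig:{}
  [0..2]=∅  "baa"
  [1..3]={A}  "aab"
  [0..3]={S}  "baab"

S ∈ T[0,3] ⇒ YES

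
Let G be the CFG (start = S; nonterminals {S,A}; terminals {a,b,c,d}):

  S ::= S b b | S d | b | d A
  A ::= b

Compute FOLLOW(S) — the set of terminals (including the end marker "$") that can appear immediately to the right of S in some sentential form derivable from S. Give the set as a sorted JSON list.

FIRST sets, iterate to fixpoint:
round 1:
  A via A→b: +{b}
  S via S→b: +{b}
  S via S→d A: +{d}
  FIRST[S]={b,d}  FIRST[A]={b}
round 2: done
  FIRST[S]={b,d}  FIRST[A]={b}

Compute FOLLOW by fixpoint:
FOLLOW(S) := {$}
iter 1:
  S→S b b: FOLLOW(S) ⊇ FIRST(b) = {b}; new: +{b}
  S→S d: FOLLOW(S) ⊇ FIRST(d) = {d}; new: +{d}
  S→d A: FOLLOW(A) ⊇ FOLLOW(S) ⊇ {$,b,d}; new: +{$,b,d}
  FOLLOW(S)={$,b,d}  FOLLOW(A)={$,b,d}
iter 2: (no change)
  FOLLOW(S)={$,b,d}  FOLLOW(A)={$,b,d}

FOLLOW(S) = ["$", "b", "d"]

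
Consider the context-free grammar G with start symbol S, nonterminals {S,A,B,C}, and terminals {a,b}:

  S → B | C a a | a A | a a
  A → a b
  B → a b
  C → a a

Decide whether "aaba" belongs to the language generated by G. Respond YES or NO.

CNF form of G:
  S -> C X2 | T0 A | T0 T0 | T0 T1
  A -> T0 T1
  B -> T0 T1
  C -> T0 T0
  T0 -> a
  T1 -> b
  X2 -> T0 T0

Fill CYK table bottom-up:
  [0..0]={T0}  "a"  orig:{}
  [1..1]={T0}  "a"  orig:{}
  [2..2]={T1}  "b"  orig:{}
  [3..3]={T0}  "a"  orig:{}
  [0..1]={C,S,X2}  "aa"  orig:{C,S}
  [1..2]={A,B,S}  "ab"
  [2..3]=∅  "ba"
  [0..2]={S}  "aab"
  [1..3]=∅  "aba"
  [0..3]=∅  "aaba"

S ∉ T[0,3] ⇒ NO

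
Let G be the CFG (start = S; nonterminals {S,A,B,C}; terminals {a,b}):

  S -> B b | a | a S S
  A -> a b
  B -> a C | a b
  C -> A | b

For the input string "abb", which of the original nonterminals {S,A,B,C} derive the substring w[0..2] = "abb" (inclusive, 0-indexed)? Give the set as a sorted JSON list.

Convert to CNF:
  S -> B T1 | T0 X2 | a
  A -> T0 T1
  B -> T0 C | T0 T1
  C -> T0 T1 | b
  T0 -> a
  T1 -> b
  X2 -> S S

Fill CYK table bottom-up — only the sub-triangle for w[0..2]:
  cell(0,0) a: {S,T0}  orig:{S}
  cell(1,1) b: {C,T1}  orig:{C}
  cell(2,2) b: {C,T1}  orig:{C}
  cell(0,1) ab: {A,B,C}
  cell(1,2) bb: ∅
  cell(0,2) abb: {S}

Original NTs in T[0,2] deriving "abb": ["S"]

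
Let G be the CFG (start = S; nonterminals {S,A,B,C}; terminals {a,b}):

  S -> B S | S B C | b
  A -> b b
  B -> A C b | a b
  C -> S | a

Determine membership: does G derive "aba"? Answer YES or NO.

CNF form of G:
  S -> B S | S X4 | b
  A -> T0 T0
  B -> A X2 | T1 T0
  C -> B S | S X3 | a | b
  T0 -> b
  T1 -> a
  X2 -> C T0
  X3 -> B C
  X4 -> B C

CYK table (by increasing span):
  T[0,0] 'a' = {C,T1}  orig:{C}
  T[1,1] 'b' = {C,S,T0}  orig:{C,S}
  T[2,2] 'a' = {C,T1}  orig:{C}
  T[0,1] 'ab' = {B,X2}  orig:{B}
  T[1,2] 'ba' = ∅
  T[0,2] 'aba' = {X3,X4}  orig:{}

S ∉ T[0,2] ⇒ NO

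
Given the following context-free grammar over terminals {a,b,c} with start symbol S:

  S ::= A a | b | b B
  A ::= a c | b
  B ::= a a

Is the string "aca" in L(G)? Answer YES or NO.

CNF form of G:
  S -> A T0 | T2 B | b
  A -> T0 T1 | b
  B -> T0 T0
  T0 -> a
  T1 -> c
  T2 -> b

Fill CYK table bottom-up:
  cell(0,0) a: {T0}  orig:{}
  cell(1,1) c: {T1}  orig:{}
  cell(2,2) a: {T0}  orig:{}
  cell(0,1) ac: {A}
  cell(1,2) ca: ∅
  cell(0,2) aca: {S}

S ∈ T[0,2] ⇒ YES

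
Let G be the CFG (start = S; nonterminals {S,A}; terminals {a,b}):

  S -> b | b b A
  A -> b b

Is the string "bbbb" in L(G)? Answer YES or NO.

CNF form of G:
  S -> T0 X1 | b
  A -> T0 T0
  T0 -> b
  X1 -> T0 A

Fill CYK table bottom-up:
  cell(0,0) b: {S,T0}  orig:{S}
  cell(1,1) b: {S,T0}  orig:{S}
  cell(2,2) b: {S,T0}  orig:{S}
  cell(3,3) b: {S,T0}  orig:{S}
  cell(0,1) bb: {A}
  cell(1,2) bb: {A}
  cell(2,3) bb: {A}
  cell(0,2) bbb: {X1}  orig:{}
  cell(1,3) bbb: {X1}  orig:{}
  cell(0,3) bbbb: {S}

S ∈ T[0,3] ⇒ YES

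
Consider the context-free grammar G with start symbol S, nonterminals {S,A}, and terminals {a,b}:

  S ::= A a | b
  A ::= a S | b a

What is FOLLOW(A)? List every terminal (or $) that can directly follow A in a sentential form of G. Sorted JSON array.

FIRST sets, iterate to fixpoint:
pass 1:
  A via A→a S: +{a}
  A via A→b a: +{b}
  S via S→A a: +{a,b}
  S: {a,b}  A: {a,b}
pass 2: — fixpoint
  S: {a,b}  A: {a,b}

Compute FOLLOW by fixpoint:
initialize: $ ∈ FOLLOW(S)
[1]
  S→A a: FOLLOW(A) ⊇ FIRST(a) = {a}; new: +{a}
  FOLLOW[S]={$}  FOLLOW[A]={a}
[2]
  A→a S: FOLLOW(S) ⊇ FOLLOW(A) ⊇ {a}; new: +{a}
  FOLLOW[S]={$,a}  FOLLOW[A]={a}
[3] (stable)
  FOLLOW[S]={$,a}  FOLLOW[A]={a}

FOLLOW(A) = ["a"]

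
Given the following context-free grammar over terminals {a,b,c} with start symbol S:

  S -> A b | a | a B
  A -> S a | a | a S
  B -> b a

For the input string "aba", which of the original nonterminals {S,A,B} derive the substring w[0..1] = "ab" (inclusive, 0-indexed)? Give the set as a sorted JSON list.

CNF form of G:
  S -> A T1 | T0 B | a
  A -> S T0 | T0 S | a
  B -> T1 T0
  T0 -> a
  T1 -> b

Fill CYK table bottom-up (cells [i..j] with 0 ≤ i ≤ j ≤ 1 only):
  [0..0]={A,S,T0}  "a"  orig:{A,S}
  [1..1]={T1}  "b"  orig:{}
  [0..1]={S}  "ab"

Original NTs in T[0,1] deriving "ab": ["S"]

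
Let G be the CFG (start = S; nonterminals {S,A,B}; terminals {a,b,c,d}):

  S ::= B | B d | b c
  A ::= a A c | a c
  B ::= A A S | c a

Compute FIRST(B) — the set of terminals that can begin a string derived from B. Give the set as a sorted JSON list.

FIRST sets, iterate to fixpoint:
iter 1:
  A via A→a A c: +{a}
  B via B→A A S: +{a}
  B via B→c a: +{c}
  S via S→B: +{a,c}
  S via S→b c: +{b}
  FIRST[S]={a,b,c}  FIRST[A]={a}  FIRST[B]={a,c}
iter 2: — fixpoint
  FIRST[S]={a,b,c}  FIRST[A]={a}  FIRST[B]={a,c}

FIRST(B) = ["a", "c"]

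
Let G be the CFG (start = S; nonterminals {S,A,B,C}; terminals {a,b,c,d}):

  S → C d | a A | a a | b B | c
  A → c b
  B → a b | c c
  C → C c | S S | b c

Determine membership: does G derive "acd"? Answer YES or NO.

CNF form of G:
  S -> C T3 | T1 B | T2 A | T2 T2 | c
  A -> T0 T1
  B -> T0 T0 | T2 T1
  C -> C T0 | S S | T1 T0
  T0 -> c
  T1 -> b
  T2 -> a
  T3 -> d

CYK fill:
  cell(0,0) a: {T2}  orig:{}
  cell(1,1) c: {S,T0}  orig:{S}
  cell(2,2) d: {T3}  orig:{}
  cell(0,1) ac: ∅
  cell(1,2) cd: ∅
  cell(0,2) acd: ∅

S ∉ T[0,2] ⇒ NO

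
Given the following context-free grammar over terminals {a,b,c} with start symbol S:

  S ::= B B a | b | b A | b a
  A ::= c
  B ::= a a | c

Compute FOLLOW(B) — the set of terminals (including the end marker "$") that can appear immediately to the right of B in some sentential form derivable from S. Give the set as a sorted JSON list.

FIRST sets, iterate to fixpoint:
[1]
  A via A→c: +{c}
  B via B→a a: +{a}
  B via B→c: +{c}
  S via S→B B a: +{a,c}
  S via S→b: +{b}
  FIRST[S]={a,b,c}  FIRST[A]={c}  FIRST[B]={a,c}
[2] (stable)
  FIRST[S]={a,b,c}  FIRST[A]={c}  FIRST[B]={a,c}

FOLLOW sets:
initialize: $ ∈ FOLLOW(S)
[1]
  S→B B a: FOLLOW(B) ⊇ FIRST(B) = {a,c}; new: +{a,c}
  S→b A: FOLLOW(A) ⊇ FOLLOW(S) ⊇ {$}; new: +{$}
  FOLLOW(S)={$}  FOLLOW(A)={$}  FOLLOW(B)={a,c}
[2] — fixpoint
  FOLLOW(S)={$}  FOLLOW(A)={$}  FOLLOW(B)={a,c}

FOLLOW(B) = ["a", "c"]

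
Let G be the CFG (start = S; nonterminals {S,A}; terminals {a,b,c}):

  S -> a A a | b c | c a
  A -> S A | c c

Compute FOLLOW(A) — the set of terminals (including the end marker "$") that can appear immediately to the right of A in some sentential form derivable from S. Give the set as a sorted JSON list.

FIRST sets, iterate to fixpoint:
iter 1:
  A via A→c c: +{c}
  S via S→a A a: +{a}
  S via S→b c: +{b}
  S via S→c a: +{c}
  FIRST[S]={a,b,c}  FIRST[A]={c}
iter 2:
  A via A→S A: +{a,b}
  FIRST[S]={a,b,c}  FIRST[A]={a,b,c}
iter 3: (no change)
  FIRST[S]={a,b,c}  FIRST[A]={a,b,c}

FOLLOW iteration:
initialize: $ ∈ FOLLOW(S)
iter 1:
  A→S A: FOLLOW(S) ⊇ FIRST(A) = {a,b,c}; new: +{a,b,c}
  S→a A a: FOLLOW(A) ⊇ FIRST(a) = {a}; new: +{a}
  S: {$,a,b,c}  A: {a}
iter 2: (no change)
  S: {$,a,b,c}  A: {a}

FOLLOW(A) = ["a"]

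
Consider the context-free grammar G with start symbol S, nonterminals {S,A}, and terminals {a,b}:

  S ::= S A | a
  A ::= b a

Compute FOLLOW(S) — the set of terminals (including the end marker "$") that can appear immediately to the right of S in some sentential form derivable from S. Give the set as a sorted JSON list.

FIRST sets, iterate to fixpoint:
round 1:
  A via A→b a: +{b}
  S via S→a: +{a}
  S: {a}  A: {b}
round 2: (stable)
  S: {a}  A: {b}

Compute FOLLOW by fixpoint:
seed FOLLOW(S) with $
[1]
  S→S A: FOLLOW(S) ⊇ FIRST(A) = {b}; new: +{b}
  S→S A: FOLLOW(A) ⊇ FOLLOW(S) ⊇ {$,b}; new: +{$,b}
  FOLLOW(S)={$,b}  FOLLOW(A)={$,b}
[2] (no change)
  FOLLOW(S)={$,b}  FOLLOW(A)={$,b}

FOLLOW(S) = ["$", "b"]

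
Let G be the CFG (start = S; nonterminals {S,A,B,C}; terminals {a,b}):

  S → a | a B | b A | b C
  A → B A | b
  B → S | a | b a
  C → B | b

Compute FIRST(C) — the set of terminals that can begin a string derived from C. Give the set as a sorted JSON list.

FIRST sets, iterate to fixpoint:
round 1:
  A via A→b: +{b}
  B via B→a: +{a}
  B via B→b a: +{b}
  C via C→B: +{a,b}
  S via S→a: +{a}
  S via S→b A: +{b}
  FIRST[S]={a,b}  FIRST[A]={b}  FIRST[B]={a,b}  FIRST[C]={a,b}
round 2:
  A via A→B A: +{a}
  FIRST[S]={a,b}  FIRST[A]={a,b}  FIRST[B]={a,b}  FIRST[C]={a,b}
round 3: (no change)
  FIRST[S]={a,b}  FIRST[A]={a,b}  FIRST[B]={a,b}  FIRST[C]={a,b}

FIRST(C) = ["a", "b"]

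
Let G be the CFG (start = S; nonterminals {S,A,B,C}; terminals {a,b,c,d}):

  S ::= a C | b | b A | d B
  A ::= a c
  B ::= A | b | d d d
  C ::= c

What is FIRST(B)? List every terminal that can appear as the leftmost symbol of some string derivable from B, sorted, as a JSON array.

FIRST iteration:
iter 1:
  A via A→a c: +{a}
  B via B→A: +{a}
  B via B→b: +{b}
  B via B→d d d: +{d}
  C via C→c: +{c}
  S via S→a C: +{a}
  S via S→b: +{b}
  S via S→d B: +{d}
  FIRST[S]={a,b,d}  FIRST[A]={a}  FIRST[B]={a,b,d}  FIRST[C]={c}
iter 2: (no change)
  FIRST[S]={a,b,d}  FIRST[A]={a}  FIRST[B]={a,b,d}  FIRST[C]={c}

FIRST(B) = ["a", "b", "d"]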